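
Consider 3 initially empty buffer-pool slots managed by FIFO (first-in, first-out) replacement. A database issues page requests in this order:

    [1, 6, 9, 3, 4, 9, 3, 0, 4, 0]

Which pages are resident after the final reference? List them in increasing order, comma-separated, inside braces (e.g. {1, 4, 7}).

1 → fault, frames (1)
6 → fault, frames (1 6)
9 → fault, frames (1 6 9)
3 → fault, evict 1, frames (6 9 3)
4 → fault, evict 6, frames (9 3 4)
9 → hit
3 → hit
0 → fault, evict 9, frames (3 4 0)
4 → hit
0 → hit

{0, 3, 4}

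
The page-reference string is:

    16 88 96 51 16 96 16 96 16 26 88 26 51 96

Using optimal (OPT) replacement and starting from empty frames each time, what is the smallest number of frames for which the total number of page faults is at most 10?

f=1: 14 faults
f=2: 9 faults
f=3: 7 faults
f=4: 5 faults
f=5: 5 faults
Smallest f with faults ≤ 10 is 2.

2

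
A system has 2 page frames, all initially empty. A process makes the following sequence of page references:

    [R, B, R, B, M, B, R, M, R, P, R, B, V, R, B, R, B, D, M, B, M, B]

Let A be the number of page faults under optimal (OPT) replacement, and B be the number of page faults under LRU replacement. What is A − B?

Under OPT: F F . . F . F . . F . F F . F . . F F . . . → 10 faults.
Under LRU: F F . . F . F F . F . F F F F . . F F F . . → 13 faults.
A − B = 10 − 13 = -3.

-3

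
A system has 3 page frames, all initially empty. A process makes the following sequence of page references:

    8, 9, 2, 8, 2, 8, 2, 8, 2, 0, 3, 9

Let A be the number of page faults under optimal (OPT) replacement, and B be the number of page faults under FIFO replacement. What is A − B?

Under OPT: F F F . . . . . . F F . → 5 faults.
Under FIFO: F F F . . . . . . F F F → 6 faults.
A − B = 5 − 6 = -1.

-1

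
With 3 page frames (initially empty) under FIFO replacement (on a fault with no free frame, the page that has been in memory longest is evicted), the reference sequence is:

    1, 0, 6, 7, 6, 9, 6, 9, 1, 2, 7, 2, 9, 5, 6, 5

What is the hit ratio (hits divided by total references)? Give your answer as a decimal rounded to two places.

0.31

1: miss, frames [1]
0: miss, frames [1, 0]
6: miss, frames [1, 0, 6]
7: miss, evict 1, frames [0, 6, 7]
6: hit
9: miss, evict 0, frames [6, 7, 9]
6: hit
9: hit
1: miss, evict 6, frames [7, 9, 1]
2: miss, evict 7, frames [9, 1, 2]
7: miss, evict 9, frames [1, 2, 7]
2: hit
9: miss, evict 1, frames [2, 7, 9]
5: miss, evict 2, frames [7, 9, 5]
6: miss, evict 7, frames [9, 5, 6]
5: hit
Hits: 5 of 16 references → 5/16 = 0.3125.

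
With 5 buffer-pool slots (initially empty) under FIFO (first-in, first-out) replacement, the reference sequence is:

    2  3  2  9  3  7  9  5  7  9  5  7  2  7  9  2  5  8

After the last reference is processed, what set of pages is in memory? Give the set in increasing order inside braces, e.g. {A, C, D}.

2: miss, frames (2)
3: miss, frames (2 3)
2: hit
9: miss, frames (2 3 9)
3: hit
7: miss, frames (2 3 9 7)
9: hit
5: miss, frames (2 3 9 7 5)
7: hit
9: hit
5: hit
7: hit
2: hit
7: hit
9: hit
2: hit
5: hit
8: miss, evict 2, frames (3 9 7 5 8)

{3, 5, 7, 8, 9}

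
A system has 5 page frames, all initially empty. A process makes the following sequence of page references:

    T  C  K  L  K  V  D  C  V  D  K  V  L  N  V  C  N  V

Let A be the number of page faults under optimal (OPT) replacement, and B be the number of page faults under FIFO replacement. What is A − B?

-1

Under OPT: F F F F . F F . . . . . . F . . . . → 7 faults.
Under FIFO: F F F F . F F . . . . . . F . F . . → 8 faults.
A − B = 7 − 8 = -1.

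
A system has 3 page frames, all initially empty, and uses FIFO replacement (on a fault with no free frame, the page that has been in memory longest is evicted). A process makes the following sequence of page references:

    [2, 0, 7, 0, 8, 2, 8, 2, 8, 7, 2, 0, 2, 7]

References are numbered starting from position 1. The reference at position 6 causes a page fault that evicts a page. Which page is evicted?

0

pos 1: 2: miss, frames [2]
pos 2: 0: miss, frames [2, 0]
pos 3: 7: miss, frames [2, 0, 7]
pos 4: 0: hit
pos 5: 8: miss, evict 2, frames [0, 7, 8]
pos 6: 2: miss, evict 0, frames [7, 8, 2]
At position 6, page 0 is evicted.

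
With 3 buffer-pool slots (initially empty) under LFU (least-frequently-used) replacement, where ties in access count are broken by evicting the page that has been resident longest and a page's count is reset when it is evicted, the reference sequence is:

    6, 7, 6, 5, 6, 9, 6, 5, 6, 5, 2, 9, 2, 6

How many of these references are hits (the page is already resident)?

6 → miss, frames (6)
7 → miss, frames (6 7)
6 → hit
5 → miss, frames (6 7 5)
6 → hit
9 → miss, evict 7, frames (6 5 9)
6 → hit
5 → hit
6 → hit
5 → hit
2 → miss, evict 9, frames (6 5 2)
9 → miss, evict 2, frames (6 5 9)
2 → miss, evict 9, frames (6 5 2)
6 → hit
Hits: 7.

7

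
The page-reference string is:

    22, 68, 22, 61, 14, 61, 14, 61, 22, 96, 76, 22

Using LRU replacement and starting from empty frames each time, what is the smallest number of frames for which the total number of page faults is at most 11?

f=1: 12 faults
f=2: 8 faults
f=3: 6 faults
f=4: 6 faults
f=5: 6 faults
f=6: 6 faults
Smallest f with faults ≤ 11 is 2.

2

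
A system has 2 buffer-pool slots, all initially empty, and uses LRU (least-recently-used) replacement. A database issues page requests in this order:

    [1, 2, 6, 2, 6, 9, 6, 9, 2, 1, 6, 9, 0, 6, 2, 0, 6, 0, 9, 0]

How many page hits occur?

1 → miss, frames [1]
2 → miss, frames [1, 2]
6 → miss, evict 1, frames [2, 6]
2 → hit
6 → hit
9 → miss, evict 2, frames [6, 9]
6 → hit
9 → hit
2 → miss, evict 6, frames [9, 2]
1 → miss, evict 9, frames [2, 1]
6 → miss, evict 2, frames [1, 6]
9 → miss, evict 1, frames [6, 9]
0 → miss, evict 6, frames [9, 0]
6 → miss, evict 9, frames [0, 6]
2 → miss, evict 0, frames [6, 2]
0 → miss, evict 6, frames [2, 0]
6 → miss, evict 2, frames [0, 6]
0 → hit
9 → miss, evict 6, frames [0, 9]
0 → hit
Hits: 6.

6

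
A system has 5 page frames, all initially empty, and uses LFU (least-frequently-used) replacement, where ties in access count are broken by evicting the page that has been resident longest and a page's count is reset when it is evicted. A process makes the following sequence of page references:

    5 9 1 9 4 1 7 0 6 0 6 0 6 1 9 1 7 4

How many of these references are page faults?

8

5: miss, frames {5}
9: miss, frames {5,9}
1: miss, frames {5,9,1}
9: hit
4: miss, frames {5,9,1,4}
1: hit
7: miss, frames {5,9,1,4,7}
0: miss, evict 5, frames {9,1,4,7,0}
6: miss, evict 4, frames {9,1,7,0,6}
0: hit
6: hit
0: hit
6: hit
1: hit
9: hit
1: hit
7: hit
4: miss, evict 7, frames {9,1,0,6,4}
Page faults: 8.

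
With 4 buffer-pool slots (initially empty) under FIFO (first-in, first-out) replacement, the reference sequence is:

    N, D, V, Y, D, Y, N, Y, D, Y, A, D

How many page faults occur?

N → fault, frames [N]
D → fault, frames [N, D]
V → fault, frames [N, D, V]
Y → fault, frames [N, D, V, Y]
D → hit
Y → hit
N → hit
Y → hit
D → hit
Y → hit
A → fault, evict N, frames [D, V, Y, A]
D → hit
Page faults: 5.

5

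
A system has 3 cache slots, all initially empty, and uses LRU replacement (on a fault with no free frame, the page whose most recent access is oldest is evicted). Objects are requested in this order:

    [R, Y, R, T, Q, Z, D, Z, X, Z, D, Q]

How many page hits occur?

4

R: fault, frames [R]
Y: fault, frames [R, Y]
R: hit
T: fault, frames [Y, R, T]
Q: fault, evict Y, frames [R, T, Q]
Z: fault, evict R, frames [T, Q, Z]
D: fault, evict T, frames [Q, Z, D]
Z: hit
X: fault, evict Q, frames [D, Z, X]
Z: hit
D: hit
Q: fault, evict X, frames [Z, D, Q]
Hits: 4.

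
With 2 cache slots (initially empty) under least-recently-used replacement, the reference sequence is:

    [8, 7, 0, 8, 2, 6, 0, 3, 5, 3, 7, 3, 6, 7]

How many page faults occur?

12

8: miss, frames [8]
7: miss, frames [8, 7]
0: miss, evict 8, frames [7, 0]
8: miss, evict 7, frames [0, 8]
2: miss, evict 0, frames [8, 2]
6: miss, evict 8, frames [2, 6]
0: miss, evict 2, frames [6, 0]
3: miss, evict 6, frames [0, 3]
5: miss, evict 0, frames [3, 5]
3: hit
7: miss, evict 5, frames [3, 7]
3: hit
6: miss, evict 7, frames [3, 6]
7: miss, evict 3, frames [6, 7]
Page faults: 12.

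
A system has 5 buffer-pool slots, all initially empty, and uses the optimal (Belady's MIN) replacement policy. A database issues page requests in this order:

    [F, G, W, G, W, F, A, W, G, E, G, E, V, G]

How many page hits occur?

8

F → miss, frames (F)
G → miss, frames (F G)
W → miss, frames (F G W)
G → hit
W → hit
F → hit
A → miss, frames (F G W A)
W → hit
G → hit
E → miss, frames (F G W A E)
G → hit
E → hit
V → miss, evict E, frames (F G W A V)
G → hit
Hits: 8.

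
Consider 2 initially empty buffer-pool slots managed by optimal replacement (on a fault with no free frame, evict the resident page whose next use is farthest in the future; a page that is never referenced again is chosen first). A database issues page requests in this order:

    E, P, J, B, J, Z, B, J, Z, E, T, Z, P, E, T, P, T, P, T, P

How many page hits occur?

9

E -> fault, frames (E)
P -> fault, frames (E P)
J -> fault, evict P, frames (E J)
B -> fault, evict E, frames (J B)
J -> hit
Z -> fault, evict J, frames (B Z)
B -> hit
J -> fault, evict B, frames (Z J)
Z -> hit
E -> fault, evict J, frames (Z E)
T -> fault, evict E, frames (Z T)
Z -> hit
P -> fault, evict Z, frames (T P)
E -> fault, evict P, frames (T E)
T -> hit
P -> fault, evict E, frames (T P)
T -> hit
P -> hit
T -> hit
P -> hit
Hits: 9.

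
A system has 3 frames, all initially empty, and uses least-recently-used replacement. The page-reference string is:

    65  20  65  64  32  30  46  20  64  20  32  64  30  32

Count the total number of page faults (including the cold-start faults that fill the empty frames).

65 → fault, frames {65}
20 → fault, frames {65,20}
65 → hit
64 → fault, frames {20,65,64}
32 → fault, evict 20, frames {65,64,32}
30 → fault, evict 65, frames {64,32,30}
46 → fault, evict 64, frames {32,30,46}
20 → fault, evict 32, frames {30,46,20}
64 → fault, evict 30, frames {46,20,64}
20 → hit
32 → fault, evict 46, frames {64,20,32}
64 → hit
30 → fault, evict 20, frames {32,64,30}
32 → hit
Page faults: 10.

10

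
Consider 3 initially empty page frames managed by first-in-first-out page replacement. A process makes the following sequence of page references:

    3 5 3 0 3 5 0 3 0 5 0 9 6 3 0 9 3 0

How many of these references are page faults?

3 -> miss, frames [3]
5 -> miss, frames [3, 5]
3 -> hit
0 -> miss, frames [3, 5, 0]
3 -> hit
5 -> hit
0 -> hit
3 -> hit
0 -> hit
5 -> hit
0 -> hit
9 -> miss, evict 3, frames [5, 0, 9]
6 -> miss, evict 5, frames [0, 9, 6]
3 -> miss, evict 0, frames [9, 6, 3]
0 -> miss, evict 9, frames [6, 3, 0]
9 -> miss, evict 6, frames [3, 0, 9]
3 -> hit
0 -> hit
Page faults: 8.

8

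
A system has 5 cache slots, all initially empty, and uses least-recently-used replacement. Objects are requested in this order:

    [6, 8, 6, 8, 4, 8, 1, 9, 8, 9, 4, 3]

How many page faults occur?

6

6 → fault, frames (6)
8 → fault, frames (6 8)
6 → hit
8 → hit
4 → fault, frames (6 8 4)
8 → hit
1 → fault, frames (6 4 8 1)
9 → fault, frames (6 4 8 1 9)
8 → hit
9 → hit
4 → hit
3 → fault, evict 6, frames (1 8 9 4 3)
Page faults: 6.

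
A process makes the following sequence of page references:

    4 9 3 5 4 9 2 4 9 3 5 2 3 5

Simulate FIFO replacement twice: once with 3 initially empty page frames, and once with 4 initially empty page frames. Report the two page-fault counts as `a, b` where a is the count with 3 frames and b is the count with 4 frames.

3 frames: F F F F F F F . . F F . . . → 9 faults.
4 frames: F F F F . . F F F F F F . . → 10 faults.
10 > 9: adding a frame increased faults — Belady's anomaly.

9, 10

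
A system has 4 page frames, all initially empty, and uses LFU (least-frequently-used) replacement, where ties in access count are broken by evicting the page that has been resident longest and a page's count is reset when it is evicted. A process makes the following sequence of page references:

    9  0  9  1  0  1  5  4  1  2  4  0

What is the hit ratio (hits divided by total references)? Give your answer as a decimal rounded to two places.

9: miss, frames {9}
0: miss, frames {9,0}
9: hit
1: miss, frames {9,0,1}
0: hit
1: hit
5: miss, frames {9,0,1,5}
4: miss, evict 5, frames {9,0,1,4}
1: hit
2: miss, evict 4, frames {9,0,1,2}
4: miss, evict 2, frames {9,0,1,4}
0: hit
Hits: 5 of 12 references → 5/12 = 0.4167.

0.42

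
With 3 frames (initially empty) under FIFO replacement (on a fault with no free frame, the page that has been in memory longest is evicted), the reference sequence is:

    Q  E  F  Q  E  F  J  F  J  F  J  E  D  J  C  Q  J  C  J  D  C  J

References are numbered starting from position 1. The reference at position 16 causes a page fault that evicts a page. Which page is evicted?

J

pos 1: Q → fault, frames [Q]
pos 2: E → fault, frames [Q, E]
pos 3: F → fault, frames [Q, E, F]
pos 4: Q → hit
pos 5: E → hit
pos 6: F → hit
pos 7: J → fault, evict Q, frames [E, F, J]
pos 8: F → hit
pos 9: J → hit
pos 10: F → hit
pos 11: J → hit
pos 12: E → hit
pos 13: D → fault, evict E, frames [F, J, D]
pos 14: J → hit
pos 15: C → fault, evict F, frames [J, D, C]
pos 16: Q → fault, evict J, frames [D, C, Q]
At position 16, page J is evicted.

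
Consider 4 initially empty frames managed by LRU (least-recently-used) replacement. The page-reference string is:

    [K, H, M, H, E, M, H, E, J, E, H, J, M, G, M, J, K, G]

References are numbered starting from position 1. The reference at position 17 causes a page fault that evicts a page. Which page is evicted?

H

pos 1: K: miss, frames (K)
pos 2: H: miss, frames (K H)
pos 3: M: miss, frames (K H M)
pos 4: H: hit
pos 5: E: miss, frames (K M H E)
pos 6: M: hit
pos 7: H: hit
pos 8: E: hit
pos 9: J: miss, evict K, frames (M H E J)
pos 10: E: hit
pos 11: H: hit
pos 12: J: hit
pos 13: M: hit
pos 14: G: miss, evict E, frames (H J M G)
pos 15: M: hit
pos 16: J: hit
pos 17: K: miss, evict H, frames (G M J K)
At position 17, page H is evicted.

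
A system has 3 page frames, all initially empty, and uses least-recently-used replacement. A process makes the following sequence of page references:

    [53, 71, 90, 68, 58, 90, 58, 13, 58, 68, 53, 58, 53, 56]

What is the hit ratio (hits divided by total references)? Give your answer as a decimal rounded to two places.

0.36

53 → fault, frames (53)
71 → fault, frames (53 71)
90 → fault, frames (53 71 90)
68 → fault, evict 53, frames (71 90 68)
58 → fault, evict 71, frames (90 68 58)
90 → hit
58 → hit
13 → fault, evict 68, frames (90 58 13)
58 → hit
68 → fault, evict 90, frames (13 58 68)
53 → fault, evict 13, frames (58 68 53)
58 → hit
53 → hit
56 → fault, evict 68, frames (58 53 56)
Hits: 5 of 14 references → 5/14 = 0.3571.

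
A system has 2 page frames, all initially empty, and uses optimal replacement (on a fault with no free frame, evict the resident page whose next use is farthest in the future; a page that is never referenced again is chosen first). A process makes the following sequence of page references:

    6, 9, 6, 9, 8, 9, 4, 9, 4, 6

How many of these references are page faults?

5

6 → fault, frames {6}
9 → fault, frames {6,9}
6 → hit
9 → hit
8 → fault, evict 6, frames {9,8}
9 → hit
4 → fault, evict 8, frames {9,4}
9 → hit
4 → hit
6 → fault, evict 4, frames {9,6}
Page faults: 5.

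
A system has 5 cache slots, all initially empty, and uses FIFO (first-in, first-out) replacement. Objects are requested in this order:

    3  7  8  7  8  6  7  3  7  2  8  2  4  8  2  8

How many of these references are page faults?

3 → miss, frames (3)
7 → miss, frames (3 7)
8 → miss, frames (3 7 8)
7 → hit
8 → hit
6 → miss, frames (3 7 8 6)
7 → hit
3 → hit
7 → hit
2 → miss, frames (3 7 8 6 2)
8 → hit
2 → hit
4 → miss, evict 3, frames (7 8 6 2 4)
8 → hit
2 → hit
8 → hit
Page faults: 6.

6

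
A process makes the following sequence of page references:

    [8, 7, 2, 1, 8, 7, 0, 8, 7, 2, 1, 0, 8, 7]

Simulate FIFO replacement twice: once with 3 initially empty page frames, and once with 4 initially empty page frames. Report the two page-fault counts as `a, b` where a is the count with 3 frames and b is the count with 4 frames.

3 frames: F F F F F F F . . F F . F F → 11 faults.
4 frames: F F F F . . F F F F F F F F → 12 faults.
12 > 11: adding a frame increased faults — Belady's anomaly.

11, 12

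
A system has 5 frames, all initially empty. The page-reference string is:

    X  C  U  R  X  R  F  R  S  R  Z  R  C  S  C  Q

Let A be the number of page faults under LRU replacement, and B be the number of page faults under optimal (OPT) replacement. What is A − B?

1

Under LRU: F F F F . . F . F . F . F . . F → 9 faults.
Under OPT: F F F F . . F . F . F . . . . F → 8 faults.
A − B = 9 − 8 = 1.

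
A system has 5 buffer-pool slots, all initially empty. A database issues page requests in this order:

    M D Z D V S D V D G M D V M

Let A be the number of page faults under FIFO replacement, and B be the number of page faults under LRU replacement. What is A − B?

1

Under FIFO: F F F . F F . . . F F F . . → 8 faults.
Under LRU: F F F . F F . . . F F . . . → 7 faults.
A − B = 8 − 7 = 1.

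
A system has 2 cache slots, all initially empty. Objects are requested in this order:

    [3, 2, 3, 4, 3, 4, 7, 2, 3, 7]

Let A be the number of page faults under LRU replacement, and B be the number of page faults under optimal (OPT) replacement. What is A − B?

Under LRU: F F . F . . F F F F → 7 faults.
Under OPT: F F . F . . F F . F → 6 faults.
A − B = 7 − 6 = 1.

1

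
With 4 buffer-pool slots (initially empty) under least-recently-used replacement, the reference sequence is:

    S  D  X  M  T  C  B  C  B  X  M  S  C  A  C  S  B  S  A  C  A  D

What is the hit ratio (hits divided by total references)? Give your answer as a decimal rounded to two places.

0.36

S -> fault, frames {S}
D -> fault, frames {S,D}
X -> fault, frames {S,D,X}
M -> fault, frames {S,D,X,M}
T -> fault, evict S, frames {D,X,M,T}
C -> fault, evict D, frames {X,M,T,C}
B -> fault, evict X, frames {M,T,C,B}
C -> hit
B -> hit
X -> fault, evict M, frames {T,C,B,X}
M -> fault, evict T, frames {C,B,X,M}
S -> fault, evict C, frames {B,X,M,S}
C -> fault, evict B, frames {X,M,S,C}
A -> fault, evict X, frames {M,S,C,A}
C -> hit
S -> hit
B -> fault, evict M, frames {A,C,S,B}
S -> hit
A -> hit
C -> hit
A -> hit
D -> fault, evict B, frames {S,C,A,D}
Hits: 8 of 22 references → 8/22 = 0.3636.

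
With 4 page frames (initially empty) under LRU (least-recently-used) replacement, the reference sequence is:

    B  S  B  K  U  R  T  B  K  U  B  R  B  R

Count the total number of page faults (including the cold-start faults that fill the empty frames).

B: miss, frames {B}
S: miss, frames {B,S}
B: hit
K: miss, frames {S,B,K}
U: miss, frames {S,B,K,U}
R: miss, evict S, frames {B,K,U,R}
T: miss, evict B, frames {K,U,R,T}
B: miss, evict K, frames {U,R,T,B}
K: miss, evict U, frames {R,T,B,K}
U: miss, evict R, frames {T,B,K,U}
B: hit
R: miss, evict T, frames {K,U,B,R}
B: hit
R: hit
Page faults: 10.

10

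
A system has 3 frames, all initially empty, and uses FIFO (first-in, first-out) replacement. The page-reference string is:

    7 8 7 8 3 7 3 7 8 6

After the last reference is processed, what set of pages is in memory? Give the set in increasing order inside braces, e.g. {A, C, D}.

{3, 6, 8}

7 -> miss, frames [7]
8 -> miss, frames [7, 8]
7 -> hit
8 -> hit
3 -> miss, frames [7, 8, 3]
7 -> hit
3 -> hit
7 -> hit
8 -> hit
6 -> miss, evict 7, frames [8, 3, 6]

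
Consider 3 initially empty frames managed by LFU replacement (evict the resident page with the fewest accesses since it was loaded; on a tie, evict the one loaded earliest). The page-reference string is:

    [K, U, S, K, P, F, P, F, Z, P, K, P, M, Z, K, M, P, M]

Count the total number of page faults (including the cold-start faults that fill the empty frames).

K -> fault, frames [K]
U -> fault, frames [K, U]
S -> fault, frames [K, U, S]
K -> hit
P -> fault, evict U, frames [K, S, P]
F -> fault, evict S, frames [K, P, F]
P -> hit
F -> hit
Z -> fault, evict K, frames [P, F, Z]
P -> hit
K -> fault, evict Z, frames [P, F, K]
P -> hit
M -> fault, evict K, frames [P, F, M]
Z -> fault, evict M, frames [P, F, Z]
K -> fault, evict Z, frames [P, F, K]
M -> fault, evict K, frames [P, F, M]
P -> hit
M -> hit
Page faults: 11.

11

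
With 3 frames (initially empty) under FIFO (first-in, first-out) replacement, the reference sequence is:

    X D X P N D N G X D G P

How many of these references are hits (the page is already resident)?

X: miss, frames {X}
D: miss, frames {X,D}
X: hit
P: miss, frames {X,D,P}
N: miss, evict X, frames {D,P,N}
D: hit
N: hit
G: miss, evict D, frames {P,N,G}
X: miss, evict P, frames {N,G,X}
D: miss, evict N, frames {G,X,D}
G: hit
P: miss, evict G, frames {X,D,P}
Hits: 4.

4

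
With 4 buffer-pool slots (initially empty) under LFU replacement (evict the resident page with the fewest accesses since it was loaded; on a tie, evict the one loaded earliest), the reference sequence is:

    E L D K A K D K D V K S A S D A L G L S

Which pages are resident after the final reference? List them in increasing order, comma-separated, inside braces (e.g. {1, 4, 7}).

E -> fault, frames [E]
L -> fault, frames [E, L]
D -> fault, frames [E, L, D]
K -> fault, frames [E, L, D, K]
A -> fault, evict E, frames [L, D, K, A]
K -> hit
D -> hit
K -> hit
D -> hit
V -> fault, evict L, frames [D, K, A, V]
K -> hit
S -> fault, evict A, frames [D, K, V, S]
A -> fault, evict V, frames [D, K, S, A]
S -> hit
D -> hit
A -> hit
L -> fault, evict S, frames [D, K, A, L]
G -> fault, evict L, frames [D, K, A, G]
L -> fault, evict G, frames [D, K, A, L]
S -> fault, evict L, frames [D, K, A, S]

{A, D, K, S}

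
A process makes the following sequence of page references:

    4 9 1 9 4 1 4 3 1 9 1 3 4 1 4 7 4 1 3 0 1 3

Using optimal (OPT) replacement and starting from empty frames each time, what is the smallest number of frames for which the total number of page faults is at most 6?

4

f=1: 22 faults
f=2: 13 faults
f=3: 8 faults
f=4: 6 faults
f=5: 6 faults
f=6: 6 faults
Smallest f with faults ≤ 6 is 4.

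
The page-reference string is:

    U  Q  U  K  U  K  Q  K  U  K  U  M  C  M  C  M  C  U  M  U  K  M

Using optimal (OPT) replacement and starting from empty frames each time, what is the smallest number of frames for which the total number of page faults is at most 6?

f=1: 22 faults
f=2: 9 faults
f=3: 6 faults
f=4: 5 faults
f=5: 5 faults
Smallest f with faults ≤ 6 is 3.

3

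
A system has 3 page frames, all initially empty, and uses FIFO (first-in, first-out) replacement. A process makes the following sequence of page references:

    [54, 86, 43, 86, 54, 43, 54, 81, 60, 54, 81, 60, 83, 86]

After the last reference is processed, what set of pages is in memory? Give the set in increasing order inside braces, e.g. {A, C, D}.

54: fault, frames (54)
86: fault, frames (54 86)
43: fault, frames (54 86 43)
86: hit
54: hit
43: hit
54: hit
81: fault, evict 54, frames (86 43 81)
60: fault, evict 86, frames (43 81 60)
54: fault, evict 43, frames (81 60 54)
81: hit
60: hit
83: fault, evict 81, frames (60 54 83)
86: fault, evict 60, frames (54 83 86)

{54, 83, 86}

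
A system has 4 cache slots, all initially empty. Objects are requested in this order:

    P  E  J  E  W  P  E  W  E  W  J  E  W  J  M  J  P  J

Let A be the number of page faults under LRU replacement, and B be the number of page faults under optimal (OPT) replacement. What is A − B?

1

Under LRU: F F F . F . . . . . . . . . F . F . → 6 faults.
Under OPT: F F F . F . . . . . . . . . F . . . → 5 faults.
A − B = 6 − 5 = 1.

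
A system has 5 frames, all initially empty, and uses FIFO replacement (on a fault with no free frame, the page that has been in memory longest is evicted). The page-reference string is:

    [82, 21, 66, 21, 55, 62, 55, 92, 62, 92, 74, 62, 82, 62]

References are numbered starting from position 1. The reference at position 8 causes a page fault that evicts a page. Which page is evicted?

82

pos 1: 82: fault, frames {82}
pos 2: 21: fault, frames {82,21}
pos 3: 66: fault, frames {82,21,66}
pos 4: 21: hit
pos 5: 55: fault, frames {82,21,66,55}
pos 6: 62: fault, frames {82,21,66,55,62}
pos 7: 55: hit
pos 8: 92: fault, evict 82, frames {21,66,55,62,92}
At position 8, page 82 is evicted.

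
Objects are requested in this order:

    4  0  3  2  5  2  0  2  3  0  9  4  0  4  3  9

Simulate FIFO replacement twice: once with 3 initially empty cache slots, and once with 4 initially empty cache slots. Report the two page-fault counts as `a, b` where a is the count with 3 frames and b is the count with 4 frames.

12, 9

3 frames: F F F F F . F . F . F F F . F F → 12 faults.
4 frames: F F F F F . . . . . F F F . F . → 9 faults.
9 < 12: adding a frame reduced faults, as is typical.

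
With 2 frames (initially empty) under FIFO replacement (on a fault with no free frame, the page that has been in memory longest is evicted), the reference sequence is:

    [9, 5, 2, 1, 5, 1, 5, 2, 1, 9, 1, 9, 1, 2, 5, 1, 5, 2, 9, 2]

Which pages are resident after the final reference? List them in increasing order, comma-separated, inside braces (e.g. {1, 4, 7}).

{2, 9}

9 -> miss, frames [9]
5 -> miss, frames [9, 5]
2 -> miss, evict 9, frames [5, 2]
1 -> miss, evict 5, frames [2, 1]
5 -> miss, evict 2, frames [1, 5]
1 -> hit
5 -> hit
2 -> miss, evict 1, frames [5, 2]
1 -> miss, evict 5, frames [2, 1]
9 -> miss, evict 2, frames [1, 9]
1 -> hit
9 -> hit
1 -> hit
2 -> miss, evict 1, frames [9, 2]
5 -> miss, evict 9, frames [2, 5]
1 -> miss, evict 2, frames [5, 1]
5 -> hit
2 -> miss, evict 5, frames [1, 2]
9 -> miss, evict 1, frames [2, 9]
2 -> hit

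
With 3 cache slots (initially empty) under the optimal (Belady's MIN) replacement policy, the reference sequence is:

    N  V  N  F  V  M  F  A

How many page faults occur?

N → fault, frames [N]
V → fault, frames [N, V]
N → hit
F → fault, frames [N, V, F]
V → hit
M → fault, evict V, frames [N, F, M]
F → hit
A → fault, evict M, frames [N, F, A]
Page faults: 5.

5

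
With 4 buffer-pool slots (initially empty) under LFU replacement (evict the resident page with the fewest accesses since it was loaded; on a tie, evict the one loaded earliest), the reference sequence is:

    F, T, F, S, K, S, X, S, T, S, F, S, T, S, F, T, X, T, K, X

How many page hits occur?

F: fault, frames [F]
T: fault, frames [F, T]
F: hit
S: fault, frames [F, T, S]
K: fault, frames [F, T, S, K]
S: hit
X: fault, evict T, frames [F, S, K, X]
S: hit
T: fault, evict K, frames [F, S, X, T]
S: hit
F: hit
S: hit
T: hit
S: hit
F: hit
T: hit
X: hit
T: hit
K: fault, evict X, frames [F, S, T, K]
X: fault, evict K, frames [F, S, T, X]
Hits: 12.

12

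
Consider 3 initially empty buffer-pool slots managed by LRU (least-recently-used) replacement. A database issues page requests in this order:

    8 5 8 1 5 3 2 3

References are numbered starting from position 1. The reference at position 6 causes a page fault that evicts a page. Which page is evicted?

8

pos 1: 8 -> fault, frames [8]
pos 2: 5 -> fault, frames [8, 5]
pos 3: 8 -> hit
pos 4: 1 -> fault, frames [5, 8, 1]
pos 5: 5 -> hit
pos 6: 3 -> fault, evict 8, frames [1, 5, 3]
At position 6, page 8 is evicted.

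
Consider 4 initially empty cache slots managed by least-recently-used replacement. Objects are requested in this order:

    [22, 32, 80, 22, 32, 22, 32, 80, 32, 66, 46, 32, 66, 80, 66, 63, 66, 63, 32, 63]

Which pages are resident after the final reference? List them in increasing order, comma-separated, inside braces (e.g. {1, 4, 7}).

{32, 63, 66, 80}

22 → fault, frames (22)
32 → fault, frames (22 32)
80 → fault, frames (22 32 80)
22 → hit
32 → hit
22 → hit
32 → hit
80 → hit
32 → hit
66 → fault, frames (22 80 32 66)
46 → fault, evict 22, frames (80 32 66 46)
32 → hit
66 → hit
80 → hit
66 → hit
63 → fault, evict 46, frames (32 80 66 63)
66 → hit
63 → hit
32 → hit
63 → hit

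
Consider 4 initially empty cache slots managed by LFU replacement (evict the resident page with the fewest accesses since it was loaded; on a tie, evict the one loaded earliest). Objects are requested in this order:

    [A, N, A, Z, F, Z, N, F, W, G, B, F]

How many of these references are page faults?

7

A -> miss, frames (A)
N -> miss, frames (A N)
A -> hit
Z -> miss, frames (A N Z)
F -> miss, frames (A N Z F)
Z -> hit
N -> hit
F -> hit
W -> miss, evict A, frames (N Z F W)
G -> miss, evict W, frames (N Z F G)
B -> miss, evict G, frames (N Z F B)
F -> hit
Page faults: 7.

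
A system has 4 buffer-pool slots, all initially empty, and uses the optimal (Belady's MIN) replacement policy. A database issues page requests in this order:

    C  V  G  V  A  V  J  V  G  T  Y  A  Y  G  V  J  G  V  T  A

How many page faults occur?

9

C: fault, frames {C}
V: fault, frames {C,V}
G: fault, frames {C,V,G}
V: hit
A: fault, frames {C,V,G,A}
V: hit
J: fault, evict C, frames {V,G,A,J}
V: hit
G: hit
T: fault, evict J, frames {V,G,A,T}
Y: fault, evict T, frames {V,G,A,Y}
A: hit
Y: hit
G: hit
V: hit
J: fault, evict Y, frames {V,G,A,J}
G: hit
V: hit
T: fault, evict J, frames {V,G,A,T}
A: hit
Page faults: 9.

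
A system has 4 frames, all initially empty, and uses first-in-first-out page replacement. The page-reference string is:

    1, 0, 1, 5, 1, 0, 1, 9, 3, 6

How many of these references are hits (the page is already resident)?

1 -> fault, frames [1]
0 -> fault, frames [1, 0]
1 -> hit
5 -> fault, frames [1, 0, 5]
1 -> hit
0 -> hit
1 -> hit
9 -> fault, frames [1, 0, 5, 9]
3 -> fault, evict 1, frames [0, 5, 9, 3]
6 -> fault, evict 0, frames [5, 9, 3, 6]
Hits: 4.

4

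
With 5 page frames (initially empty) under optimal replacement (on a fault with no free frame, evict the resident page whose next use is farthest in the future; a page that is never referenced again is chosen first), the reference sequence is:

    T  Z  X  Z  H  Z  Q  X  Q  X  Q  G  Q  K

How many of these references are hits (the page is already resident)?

7

T: miss, frames {T}
Z: miss, frames {T,Z}
X: miss, frames {T,Z,X}
Z: hit
H: miss, frames {T,Z,X,H}
Z: hit
Q: miss, frames {T,Z,X,H,Q}
X: hit
Q: hit
X: hit
Q: hit
G: miss, evict H, frames {T,Z,X,Q,G}
Q: hit
K: miss, evict G, frames {T,Z,X,Q,K}
Hits: 7.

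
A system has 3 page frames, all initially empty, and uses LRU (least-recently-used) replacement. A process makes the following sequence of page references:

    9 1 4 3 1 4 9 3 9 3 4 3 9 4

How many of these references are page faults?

6

9: miss, frames (9)
1: miss, frames (9 1)
4: miss, frames (9 1 4)
3: miss, evict 9, frames (1 4 3)
1: hit
4: hit
9: miss, evict 3, frames (1 4 9)
3: miss, evict 1, frames (4 9 3)
9: hit
3: hit
4: hit
3: hit
9: hit
4: hit
Page faults: 6.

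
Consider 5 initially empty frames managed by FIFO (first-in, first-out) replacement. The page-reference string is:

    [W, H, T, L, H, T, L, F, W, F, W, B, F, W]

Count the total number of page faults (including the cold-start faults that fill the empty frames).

W → fault, frames [W]
H → fault, frames [W, H]
T → fault, frames [W, H, T]
L → fault, frames [W, H, T, L]
H → hit
T → hit
L → hit
F → fault, frames [W, H, T, L, F]
W → hit
F → hit
W → hit
B → fault, evict W, frames [H, T, L, F, B]
F → hit
W → fault, evict H, frames [T, L, F, B, W]
Page faults: 7.

7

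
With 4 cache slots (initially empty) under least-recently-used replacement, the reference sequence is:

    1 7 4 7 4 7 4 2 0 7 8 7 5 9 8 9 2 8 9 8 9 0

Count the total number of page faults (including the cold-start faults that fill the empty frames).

1: miss, frames [1]
7: miss, frames [1, 7]
4: miss, frames [1, 7, 4]
7: hit
4: hit
7: hit
4: hit
2: miss, frames [1, 7, 4, 2]
0: miss, evict 1, frames [7, 4, 2, 0]
7: hit
8: miss, evict 4, frames [2, 0, 7, 8]
7: hit
5: miss, evict 2, frames [0, 8, 7, 5]
9: miss, evict 0, frames [8, 7, 5, 9]
8: hit
9: hit
2: miss, evict 7, frames [5, 8, 9, 2]
8: hit
9: hit
8: hit
9: hit
0: miss, evict 5, frames [2, 8, 9, 0]
Page faults: 10.

10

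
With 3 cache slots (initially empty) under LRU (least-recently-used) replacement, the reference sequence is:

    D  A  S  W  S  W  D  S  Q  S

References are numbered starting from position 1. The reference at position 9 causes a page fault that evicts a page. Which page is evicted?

W

pos 1: D -> fault, frames [D]
pos 2: A -> fault, frames [D, A]
pos 3: S -> fault, frames [D, A, S]
pos 4: W -> fault, evict D, frames [A, S, W]
pos 5: S -> hit
pos 6: W -> hit
pos 7: D -> fault, evict A, frames [S, W, D]
pos 8: S -> hit
pos 9: Q -> fault, evict W, frames [D, S, Q]
At position 9, page W is evicted.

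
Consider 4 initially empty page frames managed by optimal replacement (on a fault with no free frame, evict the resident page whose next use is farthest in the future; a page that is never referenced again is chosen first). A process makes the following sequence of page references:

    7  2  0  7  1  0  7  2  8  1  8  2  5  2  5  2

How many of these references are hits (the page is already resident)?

7 -> fault, frames (7)
2 -> fault, frames (7 2)
0 -> fault, frames (7 2 0)
7 -> hit
1 -> fault, frames (7 2 0 1)
0 -> hit
7 -> hit
2 -> hit
8 -> fault, evict 0, frames (7 2 1 8)
1 -> hit
8 -> hit
2 -> hit
5 -> fault, evict 8, frames (7 2 1 5)
2 -> hit
5 -> hit
2 -> hit
Hits: 10.

10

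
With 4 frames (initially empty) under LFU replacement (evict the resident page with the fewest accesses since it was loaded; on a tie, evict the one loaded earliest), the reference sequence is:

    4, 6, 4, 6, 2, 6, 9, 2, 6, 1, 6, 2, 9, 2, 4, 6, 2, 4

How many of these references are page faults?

6

4 -> fault, frames (4)
6 -> fault, frames (4 6)
4 -> hit
6 -> hit
2 -> fault, frames (4 6 2)
6 -> hit
9 -> fault, frames (4 6 2 9)
2 -> hit
6 -> hit
1 -> fault, evict 9, frames (4 6 2 1)
6 -> hit
2 -> hit
9 -> fault, evict 1, frames (4 6 2 9)
2 -> hit
4 -> hit
6 -> hit
2 -> hit
4 -> hit
Page faults: 6.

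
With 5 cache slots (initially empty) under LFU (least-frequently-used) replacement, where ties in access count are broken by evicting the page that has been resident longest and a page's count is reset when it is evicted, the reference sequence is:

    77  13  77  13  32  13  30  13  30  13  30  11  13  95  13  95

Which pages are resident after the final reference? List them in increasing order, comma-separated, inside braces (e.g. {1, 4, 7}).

{11, 13, 30, 77, 95}

77 → fault, frames [77]
13 → fault, frames [77, 13]
77 → hit
13 → hit
32 → fault, frames [77, 13, 32]
13 → hit
30 → fault, frames [77, 13, 32, 30]
13 → hit
30 → hit
13 → hit
30 → hit
11 → fault, frames [77, 13, 32, 30, 11]
13 → hit
95 → fault, evict 32, frames [77, 13, 30, 11, 95]
13 → hit
95 → hit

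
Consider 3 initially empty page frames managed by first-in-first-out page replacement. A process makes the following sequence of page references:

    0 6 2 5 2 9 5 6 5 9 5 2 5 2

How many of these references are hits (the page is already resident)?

6

0 -> miss, frames (0)
6 -> miss, frames (0 6)
2 -> miss, frames (0 6 2)
5 -> miss, evict 0, frames (6 2 5)
2 -> hit
9 -> miss, evict 6, frames (2 5 9)
5 -> hit
6 -> miss, evict 2, frames (5 9 6)
5 -> hit
9 -> hit
5 -> hit
2 -> miss, evict 5, frames (9 6 2)
5 -> miss, evict 9, frames (6 2 5)
2 -> hit
Hits: 6.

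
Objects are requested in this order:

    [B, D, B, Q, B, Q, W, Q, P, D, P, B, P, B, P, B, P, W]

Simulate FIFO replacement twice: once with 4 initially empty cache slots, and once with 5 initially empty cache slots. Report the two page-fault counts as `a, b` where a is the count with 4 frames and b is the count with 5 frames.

4 frames: F F . F . . F . F . . F . . . . . . → 6 faults.
5 frames: F F . F . . F . F . . . . . . . . . → 5 faults.
5 < 6: adding a frame reduced faults, as is typical.

6, 5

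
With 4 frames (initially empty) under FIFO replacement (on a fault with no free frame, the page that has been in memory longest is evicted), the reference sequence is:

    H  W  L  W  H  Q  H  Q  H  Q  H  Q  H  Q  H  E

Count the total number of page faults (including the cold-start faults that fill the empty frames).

H: fault, frames [H]
W: fault, frames [H, W]
L: fault, frames [H, W, L]
W: hit
H: hit
Q: fault, frames [H, W, L, Q]
H: hit
Q: hit
H: hit
Q: hit
H: hit
Q: hit
H: hit
Q: hit
H: hit
E: fault, evict H, frames [W, L, Q, E]
Page faults: 5.

5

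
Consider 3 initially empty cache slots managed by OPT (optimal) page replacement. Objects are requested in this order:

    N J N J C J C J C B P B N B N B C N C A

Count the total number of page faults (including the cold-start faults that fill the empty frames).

N: fault, frames {N}
J: fault, frames {N,J}
N: hit
J: hit
C: fault, frames {N,J,C}
J: hit
C: hit
J: hit
C: hit
B: fault, evict J, frames {N,C,B}
P: fault, evict C, frames {N,B,P}
B: hit
N: hit
B: hit
N: hit
B: hit
C: fault, evict P, frames {N,B,C}
N: hit
C: hit
A: fault, evict C, frames {N,B,A}
Page faults: 7.

7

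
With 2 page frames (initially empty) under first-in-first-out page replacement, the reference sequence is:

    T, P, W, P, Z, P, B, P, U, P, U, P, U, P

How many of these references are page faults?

T → fault, frames (T)
P → fault, frames (T P)
W → fault, evict T, frames (P W)
P → hit
Z → fault, evict P, frames (W Z)
P → fault, evict W, frames (Z P)
B → fault, evict Z, frames (P B)
P → hit
U → fault, evict P, frames (B U)
P → fault, evict B, frames (U P)
U → hit
P → hit
U → hit
P → hit
Page faults: 8.

8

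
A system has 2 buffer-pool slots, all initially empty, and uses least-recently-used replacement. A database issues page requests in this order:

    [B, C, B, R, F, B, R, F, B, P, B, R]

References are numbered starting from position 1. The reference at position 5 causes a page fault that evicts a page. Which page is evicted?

pos 1: B: miss, frames [B]
pos 2: C: miss, frames [B, C]
pos 3: B: hit
pos 4: R: miss, evict C, frames [B, R]
pos 5: F: miss, evict B, frames [R, F]
At position 5, page B is evicted.

B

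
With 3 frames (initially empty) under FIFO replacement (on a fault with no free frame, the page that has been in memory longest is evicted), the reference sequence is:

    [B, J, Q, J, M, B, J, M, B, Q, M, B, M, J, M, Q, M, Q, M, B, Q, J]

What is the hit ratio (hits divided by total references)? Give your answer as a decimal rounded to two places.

B → fault, frames {B}
J → fault, frames {B,J}
Q → fault, frames {B,J,Q}
J → hit
M → fault, evict B, frames {J,Q,M}
B → fault, evict J, frames {Q,M,B}
J → fault, evict Q, frames {M,B,J}
M → hit
B → hit
Q → fault, evict M, frames {B,J,Q}
M → fault, evict B, frames {J,Q,M}
B → fault, evict J, frames {Q,M,B}
M → hit
J → fault, evict Q, frames {M,B,J}
M → hit
Q → fault, evict M, frames {B,J,Q}
M → fault, evict B, frames {J,Q,M}
Q → hit
M → hit
B → fault, evict J, frames {Q,M,B}
Q → hit
J → fault, evict Q, frames {M,B,J}
Hits: 8 of 22 references → 8/22 = 0.3636.

0.36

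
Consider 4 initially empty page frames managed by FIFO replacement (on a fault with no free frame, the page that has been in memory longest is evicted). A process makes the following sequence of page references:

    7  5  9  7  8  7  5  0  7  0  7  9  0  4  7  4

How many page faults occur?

7

7 → miss, frames (7)
5 → miss, frames (7 5)
9 → miss, frames (7 5 9)
7 → hit
8 → miss, frames (7 5 9 8)
7 → hit
5 → hit
0 → miss, evict 7, frames (5 9 8 0)
7 → miss, evict 5, frames (9 8 0 7)
0 → hit
7 → hit
9 → hit
0 → hit
4 → miss, evict 9, frames (8 0 7 4)
7 → hit
4 → hit
Page faults: 7.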